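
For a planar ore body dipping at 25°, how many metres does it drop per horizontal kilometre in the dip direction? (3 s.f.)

466 m

drop per km = 1000 × tan 25° = 1000 × 0.4663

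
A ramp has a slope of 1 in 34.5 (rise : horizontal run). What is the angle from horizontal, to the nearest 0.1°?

tan θ = 1/34.5 = 0.0290
θ = arctan(0.0290) = 1.66°

1.7°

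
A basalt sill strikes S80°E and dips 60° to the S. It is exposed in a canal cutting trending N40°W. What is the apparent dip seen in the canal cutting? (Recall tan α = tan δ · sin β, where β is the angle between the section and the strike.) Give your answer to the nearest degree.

48°

Angle between strike (S80°E) and section (N40°W): β = 40°.
tan α = tan 60° × sin 40° = 1.7321 × 0.6428 = 1.1133
apparent dip = arctan 1.1133 = 48.07°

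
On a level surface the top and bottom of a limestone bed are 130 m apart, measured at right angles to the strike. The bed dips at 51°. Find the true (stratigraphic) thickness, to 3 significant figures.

101 m

True thickness t = w · sin(dip) = 130 × sin 51°
t = 130 × 0.7771 = 101.029 m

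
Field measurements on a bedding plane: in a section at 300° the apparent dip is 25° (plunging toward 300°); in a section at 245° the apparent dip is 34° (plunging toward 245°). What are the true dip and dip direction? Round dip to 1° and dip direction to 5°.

Represent each trace as a vector plunging at its apparent dip toward its trend (east-north-up frame): v₁ = (-0.785, 0.453, -0.423), v₂ = (-0.751, -0.350, -0.559).
n = v₁ × v₂ = (-0.401, -0.121, 0.615) (taken with n_z > 0).
tan δ = √(n_x²+n_y²)/n_z = 0.419/0.615, so δ = 34.3°.
Dip direction = azimuth of (n_x, n_y) = atan2(-0.401, -0.121) = 253°.

true dip 34°, dip direction 255°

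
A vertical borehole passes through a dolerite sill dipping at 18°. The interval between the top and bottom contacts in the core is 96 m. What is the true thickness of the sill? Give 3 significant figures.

91.3 m

True thickness t = h · cos(dip) = 96 × cos 18°
t = 96 × 0.9511 = 91.301 m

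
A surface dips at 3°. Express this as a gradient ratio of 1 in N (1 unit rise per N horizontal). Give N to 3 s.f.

1 : N means tan θ = 1/N, so N = 1/tan 3° = 1/0.0524

1 in 19.1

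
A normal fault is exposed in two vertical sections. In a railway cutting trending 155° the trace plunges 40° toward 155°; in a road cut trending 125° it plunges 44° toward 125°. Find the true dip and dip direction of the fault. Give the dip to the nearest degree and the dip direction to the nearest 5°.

Each apparent-dip line lies in the plane. As unit vectors (x east, y north, z up), v₁ plunges 40°→155° and v₂ plunges 44°→125°.
Cross product v₁ × v₂ gives the pole to the plane: n ∝ (0.217, -0.154, 0.276).
True dip = arccos(n_z / |n|) = arccos(0.7193) = 44.0°.
Dip direction = atan2(0.217, -0.154) = 125° (azimuth of n's horizontal projection).

true dip 44°, dip direction 125°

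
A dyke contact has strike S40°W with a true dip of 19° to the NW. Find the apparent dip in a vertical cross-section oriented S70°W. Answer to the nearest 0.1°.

The strike is S40°W and the section trends S70°W; the acute angle between them is β = 30°.
tan(apparent dip) = tan 19° · sin 30° = 0.1722
α = arctan(0.1722) = 9.77°

9.8°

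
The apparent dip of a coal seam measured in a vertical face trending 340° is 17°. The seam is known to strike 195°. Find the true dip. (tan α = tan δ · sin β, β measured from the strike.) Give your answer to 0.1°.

28.1°

The section is 35° from the strike.
tan δ = tan α / sin β = tan 17° / sin 35° = 0.3057 / 0.5736 = 0.5330
true dip = arctan 0.5330 = 28.06°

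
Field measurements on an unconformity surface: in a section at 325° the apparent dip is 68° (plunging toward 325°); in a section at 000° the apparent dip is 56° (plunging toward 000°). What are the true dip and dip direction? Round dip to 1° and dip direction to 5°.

Each apparent-dip line lies in the plane. As unit vectors (x east, y north, z up), v₁ plunges 68°→325° and v₂ plunges 56°→000°.
n = v₁ × v₂ = (-0.264, 0.178, 0.120) (taken with n_z > 0).
tan δ = √(n_x²+n_y²)/n_z = 0.319/0.120, so δ = 69.3°.
Dip direction = atan2(-0.264, 0.178) = 304° (azimuth of n's horizontal projection).

true dip 69°, dip direction 305°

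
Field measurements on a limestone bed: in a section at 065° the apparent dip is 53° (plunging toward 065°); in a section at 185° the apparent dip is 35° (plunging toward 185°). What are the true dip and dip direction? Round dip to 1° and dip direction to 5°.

true dip 64°, dip direction 115°

The two traces are lines in the plane: v₁ = (sin 65°·cos 53°, cos 65°·cos 53°, −sin 53°), v₂ = (sin 185°·cos 35°, cos 185°·cos 35°, −sin 35°).
The plane normal is n = v₁ × v₂ ∝ (0.798, -0.370, 0.427).
Dip δ = arctan(|n_h|/n_z) = arctan(0.879/0.427) = 64.1°.
Dip direction = azimuth of (n_x, n_y) = atan2(0.798, -0.370) = 115°.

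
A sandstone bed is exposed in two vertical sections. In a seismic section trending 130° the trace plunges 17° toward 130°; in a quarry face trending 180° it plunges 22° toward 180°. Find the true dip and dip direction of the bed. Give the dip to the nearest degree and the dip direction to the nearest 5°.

true dip 22°, dip direction 170°

Each apparent-dip line lies in the plane. As unit vectors (x east, y north, z up), v₁ plunges 17°→130° and v₂ plunges 22°→180°.
The plane normal is n = v₁ × v₂ ∝ (0.041, -0.274, 0.679).
tan δ = √(n_x²+n_y²)/n_z = 0.277/0.679, so δ = 22.2°.
The horizontal component of n points toward azimuth atan2(n_x, n_y) = 172°, the dip direction.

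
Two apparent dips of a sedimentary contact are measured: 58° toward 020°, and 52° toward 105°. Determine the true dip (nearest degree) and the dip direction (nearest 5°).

Represent each trace as a vector plunging at its apparent dip toward its trend (east-north-up frame): v₁ = (0.181, 0.498, -0.848), v₂ = (0.595, -0.159, -0.788).
n = v₁ × v₂ = (0.528, 0.361, 0.325) (taken with n_z > 0).
tan δ = √(n_x²+n_y²)/n_z = 0.640/0.325, so δ = 63.1°.
Dip direction = atan2(0.528, 0.361) = 56° (azimuth of n's horizontal projection).

true dip 63°, dip direction 055°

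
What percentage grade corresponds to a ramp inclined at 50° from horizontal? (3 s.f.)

119%

grade % = 100 × tan 50° = 100 × 1.1918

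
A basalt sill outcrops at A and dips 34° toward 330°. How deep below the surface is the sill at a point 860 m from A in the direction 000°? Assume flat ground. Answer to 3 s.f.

502 m

The hole lies 30° from the dip direction, so the down-dip offset is 860 × cos 30° = 744.78 m.
Depth = down-dip offset × tan(dip) = 744.78 × tan 34° = 744.78 × 0.6745
Depth = 502.36 m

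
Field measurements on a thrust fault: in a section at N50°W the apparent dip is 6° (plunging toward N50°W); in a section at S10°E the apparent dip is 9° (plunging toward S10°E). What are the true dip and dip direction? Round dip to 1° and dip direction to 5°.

The two traces are lines in the plane: v₁ = (sin 310°·cos 6°, cos 310°·cos 6°, −sin 6°), v₂ = (sin 170°·cos 9°, cos 170°·cos 9°, −sin 9°).
Cross product v₁ × v₂ gives the pole to the plane: n ∝ (-0.202, -0.137, 0.631).
tan δ = √(n_x²+n_y²)/n_z = 0.244/0.631, so δ = 21.1°.
The horizontal component of n points toward azimuth atan2(n_x, n_y) = 236°, the dip direction.

true dip 21°, dip direction 235°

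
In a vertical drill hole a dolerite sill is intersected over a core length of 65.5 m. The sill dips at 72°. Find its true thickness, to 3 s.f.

True thickness t = h · cos(dip) = 65.5 × cos 72°
t = 65.5 × 0.3090 = 20.241 m

20.2 m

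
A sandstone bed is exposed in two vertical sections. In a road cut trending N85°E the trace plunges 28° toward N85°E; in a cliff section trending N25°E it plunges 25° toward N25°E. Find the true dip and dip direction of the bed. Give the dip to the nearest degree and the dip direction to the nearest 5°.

true dip 30°, dip direction 060°

The two traces are lines in the plane: v₁ = (sin 85°·cos 28°, cos 85°·cos 28°, −sin 28°), v₂ = (sin 25°·cos 25°, cos 25°·cos 25°, −sin 25°).
Cross product v₁ × v₂ gives the pole to the plane: n ∝ (0.353, 0.192, 0.693).
True dip = arccos(n_z / |n|) = arccos(0.8651) = 30.1°.
Dip direction = azimuth of (n_x, n_y) = atan2(0.353, 0.192) = 61°.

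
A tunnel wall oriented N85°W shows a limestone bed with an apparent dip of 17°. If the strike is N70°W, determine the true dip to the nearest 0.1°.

49.8°

The section is 15° from the strike.
tan(true dip) = tan 17° / sin 15° = 1.1813
δ = arctan(1.1813) = 49.75°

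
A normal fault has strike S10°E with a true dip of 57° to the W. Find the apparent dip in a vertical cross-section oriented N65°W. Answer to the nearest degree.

52°

The strike is S10°E and the section trends N65°W; the acute angle between them is β = 55°.
tan α = tan 57° × sin 55° = 1.5399 × 0.8192 = 1.2614
α = arctan(1.2614) = 51.59°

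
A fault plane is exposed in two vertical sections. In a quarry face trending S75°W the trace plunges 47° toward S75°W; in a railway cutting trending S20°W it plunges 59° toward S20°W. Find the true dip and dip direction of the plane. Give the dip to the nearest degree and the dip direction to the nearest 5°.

true dip 59°, dip direction 205°

Represent each trace as a vector plunging at its apparent dip toward its trend (east-north-up frame): v₁ = (-0.659, -0.177, -0.731), v₂ = (-0.176, -0.484, -0.857).
n = v₁ × v₂ = (-0.203, -0.436, 0.288) (taken with n_z > 0).
True dip = arccos(n_z / |n|) = arccos(0.5136) = 59.1°.
The horizontal component of n points toward azimuth atan2(n_x, n_y) = 205°, the dip direction.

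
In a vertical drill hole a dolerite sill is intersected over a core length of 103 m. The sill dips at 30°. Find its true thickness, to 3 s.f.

89.2 m

True thickness t = h · cos(dip) = 103 × cos 30°
t = 103 × 0.8660 = 89.201 m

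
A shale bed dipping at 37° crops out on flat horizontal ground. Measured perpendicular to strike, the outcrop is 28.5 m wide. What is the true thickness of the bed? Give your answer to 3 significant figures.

True thickness t = w · sin(dip) = 28.5 × sin 37°
t = 28.5 × 0.6018 = 17.152 m

17.2 m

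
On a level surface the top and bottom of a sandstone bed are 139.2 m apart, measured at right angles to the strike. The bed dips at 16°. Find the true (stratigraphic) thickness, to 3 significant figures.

38.4 m

True thickness t = w · sin(dip) = 139.2 × sin 16°
t = 139.2 × 0.2756 = 38.369 m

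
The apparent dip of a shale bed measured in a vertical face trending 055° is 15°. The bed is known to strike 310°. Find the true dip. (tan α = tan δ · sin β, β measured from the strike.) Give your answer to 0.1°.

The section is 75° from the strike.
tan δ = tan α / sin β = tan 15° / sin 75° = 0.2679 / 0.9659 = 0.2774
true dip = arctan 0.2774 = 15.50°

15.5°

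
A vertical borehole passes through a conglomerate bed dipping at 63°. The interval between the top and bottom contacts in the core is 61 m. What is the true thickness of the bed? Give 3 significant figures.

27.7 m

True thickness t = h · cos(dip) = 61 × cos 63°
t = 61 × 0.4540 = 27.693 m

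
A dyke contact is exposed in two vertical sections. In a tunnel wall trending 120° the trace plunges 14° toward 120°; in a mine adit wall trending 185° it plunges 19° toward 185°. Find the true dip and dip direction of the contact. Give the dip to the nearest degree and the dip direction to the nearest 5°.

true dip 20°, dip direction 165°

Represent each trace as a vector plunging at its apparent dip toward its trend (east-north-up frame): v₁ = (0.840, -0.485, -0.242), v₂ = (-0.082, -0.942, -0.326).
Cross product v₁ × v₂ gives the pole to the plane: n ∝ (0.070, -0.294, 0.831).
tan δ = √(n_x²+n_y²)/n_z = 0.302/0.831, so δ = 19.9°.
Dip direction = azimuth of (n_x, n_y) = atan2(0.070, -0.294) = 167°.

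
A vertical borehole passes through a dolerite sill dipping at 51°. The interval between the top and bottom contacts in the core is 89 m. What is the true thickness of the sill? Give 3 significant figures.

56.0 m

True thickness t = h · cos(dip) = 89 × cos 51°
t = 89 × 0.6293 = 56.010 m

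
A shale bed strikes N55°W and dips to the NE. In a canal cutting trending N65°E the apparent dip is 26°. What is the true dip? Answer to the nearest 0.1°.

β = acute angle between strike N55°W and section N65°E = 60°.
tan(true dip) = tan 26° / sin 60° = 0.5632
δ = arctan(0.5632) = 29.39°

29.4°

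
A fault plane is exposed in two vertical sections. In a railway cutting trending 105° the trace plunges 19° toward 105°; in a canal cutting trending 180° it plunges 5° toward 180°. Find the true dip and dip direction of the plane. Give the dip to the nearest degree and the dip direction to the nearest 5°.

true dip 19°, dip direction 105°

The two traces are lines in the plane: v₁ = (sin 105°·cos 19°, cos 105°·cos 19°, −sin 19°), v₂ = (sin 180°·cos 5°, cos 180°·cos 5°, −sin 5°).
The plane normal is n = v₁ × v₂ ∝ (0.303, -0.080, 0.910).
Dip δ = arctan(|n_h|/n_z) = arctan(0.313/0.910) = 19.0°.
The horizontal component of n points toward azimuth atan2(n_x, n_y) = 105°, the dip direction.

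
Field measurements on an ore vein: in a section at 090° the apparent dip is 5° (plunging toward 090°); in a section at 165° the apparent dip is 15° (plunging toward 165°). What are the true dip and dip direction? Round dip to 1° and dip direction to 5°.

true dip 15°, dip direction 160°

Each apparent-dip line lies in the plane. As unit vectors (x east, y north, z up), v₁ plunges 5°→090° and v₂ plunges 15°→165°.
Cross product v₁ × v₂ gives the pole to the plane: n ∝ (0.081, -0.236, 0.929).
tan δ = √(n_x²+n_y²)/n_z = 0.250/0.929, so δ = 15.0°.
Dip direction = atan2(0.081, -0.236) = 161° (azimuth of n's horizontal projection).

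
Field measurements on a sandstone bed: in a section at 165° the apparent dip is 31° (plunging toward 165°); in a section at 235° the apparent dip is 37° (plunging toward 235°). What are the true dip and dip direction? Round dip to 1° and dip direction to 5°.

true dip 40°, dip direction 210°

Represent each trace as a vector plunging at its apparent dip toward its trend (east-north-up frame): v₁ = (0.222, -0.828, -0.515), v₂ = (-0.654, -0.458, -0.602).
The plane normal is n = v₁ × v₂ ∝ (-0.262, -0.470, 0.643).
True dip = arccos(n_z / |n|) = arccos(0.7667) = 39.9°.
Dip direction = azimuth of (n_x, n_y) = atan2(-0.262, -0.470) = 209°.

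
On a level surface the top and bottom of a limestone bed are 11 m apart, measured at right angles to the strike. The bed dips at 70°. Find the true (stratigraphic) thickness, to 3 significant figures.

True thickness t = w · sin(dip) = 11 × sin 70°
t = 11 × 0.9397 = 10.337 m

10.3 m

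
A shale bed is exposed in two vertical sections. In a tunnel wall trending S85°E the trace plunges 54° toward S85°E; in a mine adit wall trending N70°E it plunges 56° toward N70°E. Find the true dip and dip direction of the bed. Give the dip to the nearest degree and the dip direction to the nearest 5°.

The two traces are lines in the plane: v₁ = (sin 95°·cos 54°, cos 95°·cos 54°, −sin 54°), v₂ = (sin 70°·cos 56°, cos 70°·cos 56°, −sin 56°).
The plane normal is n = v₁ × v₂ ∝ (0.197, 0.060, 0.139).
True dip = arccos(n_z / |n|) = arccos(0.5587) = 56.0°.
The horizontal component of n points toward azimuth atan2(n_x, n_y) = 73°, the dip direction.

true dip 56°, dip direction 075°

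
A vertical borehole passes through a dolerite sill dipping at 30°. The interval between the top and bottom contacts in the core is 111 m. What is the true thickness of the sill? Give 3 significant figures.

True thickness t = h · cos(dip) = 111 × cos 30°
t = 111 × 0.8660 = 96.129 m

96.1 m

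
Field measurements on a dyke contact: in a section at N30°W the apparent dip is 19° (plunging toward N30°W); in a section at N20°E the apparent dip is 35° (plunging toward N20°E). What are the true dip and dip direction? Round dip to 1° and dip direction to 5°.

true dip 36°, dip direction 030°

The two traces are lines in the plane: v₁ = (sin 330°·cos 19°, cos 330°·cos 19°, −sin 19°), v₂ = (sin 20°·cos 35°, cos 20°·cos 35°, −sin 35°).
n = v₁ × v₂ = (0.219, 0.362, 0.593) (taken with n_z > 0).
Dip δ = arctan(|n_h|/n_z) = arctan(0.423/0.593) = 35.5°.
Dip direction = atan2(0.219, 0.362) = 31° (azimuth of n's horizontal projection).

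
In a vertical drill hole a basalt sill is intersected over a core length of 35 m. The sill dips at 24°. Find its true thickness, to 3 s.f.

True thickness t = h · cos(dip) = 35 × cos 24°
t = 35 × 0.9135 = 31.974 m

32.0 m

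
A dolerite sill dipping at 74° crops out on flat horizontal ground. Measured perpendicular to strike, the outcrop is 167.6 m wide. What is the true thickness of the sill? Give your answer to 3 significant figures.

True thickness t = w · sin(dip) = 167.6 × sin 74°
t = 167.6 × 0.9613 = 161.107 m

161 m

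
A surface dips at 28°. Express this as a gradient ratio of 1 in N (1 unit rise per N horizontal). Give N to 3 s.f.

1 : N means tan θ = 1/N, so N = 1/tan 28° = 1/0.5317

1 in 1.88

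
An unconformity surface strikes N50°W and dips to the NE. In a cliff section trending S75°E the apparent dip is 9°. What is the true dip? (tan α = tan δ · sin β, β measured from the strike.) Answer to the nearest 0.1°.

The section is 25° from the strike.
tan(true dip) = tan 9° / sin 25° = 0.3748
true dip = arctan 0.3748 = 20.54°

20.5°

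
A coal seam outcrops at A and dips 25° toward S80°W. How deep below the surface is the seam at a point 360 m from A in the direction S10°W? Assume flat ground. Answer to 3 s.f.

57.4 m

The hole lies 70° from the dip direction, so the down-dip offset is 360 × cos 70° = 123.13 m.
Depth = down-dip offset × tan(dip) = 123.13 × tan 25° = 123.13 × 0.4663
Depth = 57.42 m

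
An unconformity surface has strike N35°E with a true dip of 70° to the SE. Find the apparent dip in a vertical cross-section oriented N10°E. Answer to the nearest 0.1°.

49.3°

The strike is N35°E and the section trends N10°E; the acute angle between them is β = 25°.
tan α = tan 70° × sin 25° = 2.7475 × 0.4226 = 1.1611
apparent dip = arctan 1.1611 = 49.26°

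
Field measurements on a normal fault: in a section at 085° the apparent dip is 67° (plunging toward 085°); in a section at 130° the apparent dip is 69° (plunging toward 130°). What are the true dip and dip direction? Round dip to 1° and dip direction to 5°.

Each apparent-dip line lies in the plane. As unit vectors (x east, y north, z up), v₁ plunges 67°→085° and v₂ plunges 69°→130°.
Cross product v₁ × v₂ gives the pole to the plane: n ∝ (0.244, -0.111, 0.099).
tan δ = √(n_x²+n_y²)/n_z = 0.268/0.099, so δ = 69.7°.
Dip direction = atan2(0.244, -0.111) = 114° (azimuth of n's horizontal projection).

true dip 70°, dip direction 115°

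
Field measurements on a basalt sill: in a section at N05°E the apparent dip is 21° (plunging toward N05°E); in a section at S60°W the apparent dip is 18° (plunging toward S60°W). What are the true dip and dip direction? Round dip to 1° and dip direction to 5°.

true dip 38°, dip direction 305°

The two traces are lines in the plane: v₁ = (sin 5°·cos 21°, cos 5°·cos 21°, −sin 21°), v₂ = (sin 240°·cos 18°, cos 240°·cos 18°, −sin 18°).
n = v₁ × v₂ = (-0.458, 0.320, 0.727) (taken with n_z > 0).
Dip δ = arctan(|n_h|/n_z) = arctan(0.559/0.727) = 37.5°.
Dip direction = azimuth of (n_x, n_y) = atan2(-0.458, 0.320) = 305°.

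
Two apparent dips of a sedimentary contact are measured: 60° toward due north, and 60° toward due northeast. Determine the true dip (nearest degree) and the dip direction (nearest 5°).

true dip 62°, dip direction 025°

Each apparent-dip line lies in the plane. As unit vectors (x east, y north, z up), v₁ plunges 60°→due north and v₂ plunges 60°→due northeast.
Cross product v₁ × v₂ gives the pole to the plane: n ∝ (0.127, 0.306, 0.177).
Dip δ = arctan(|n_h|/n_z) = arctan(0.331/0.177) = 61.9°.
Dip direction = atan2(0.127, 0.306) = 23° (azimuth of n's horizontal projection).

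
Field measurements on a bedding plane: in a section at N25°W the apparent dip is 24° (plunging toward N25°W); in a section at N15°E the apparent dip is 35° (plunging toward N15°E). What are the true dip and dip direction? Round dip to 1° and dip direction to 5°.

true dip 36°, dip direction 025°

Each apparent-dip line lies in the plane. As unit vectors (x east, y north, z up), v₁ plunges 24°→N25°W and v₂ plunges 35°→N15°E.
The plane normal is n = v₁ × v₂ ∝ (0.153, 0.308, 0.481).
True dip = arccos(n_z / |n|) = arccos(0.8137) = 35.5°.
The horizontal component of n points toward azimuth atan2(n_x, n_y) = 26°, the dip direction.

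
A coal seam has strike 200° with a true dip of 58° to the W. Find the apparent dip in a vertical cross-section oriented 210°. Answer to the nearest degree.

Angle between strike (200°) and section (210°): β = 10°.
tan α = tan 58° × sin 10° = 1.6003 × 0.1736 = 0.2779
apparent dip = arctan 0.2779 = 15.53°

16°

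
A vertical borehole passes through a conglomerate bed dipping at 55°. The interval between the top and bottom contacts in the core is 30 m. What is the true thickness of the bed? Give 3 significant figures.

17.2 m

True thickness t = h · cos(dip) = 30 × cos 55°
t = 30 × 0.5736 = 17.207 m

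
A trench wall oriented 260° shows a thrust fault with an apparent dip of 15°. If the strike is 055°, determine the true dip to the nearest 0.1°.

β = acute angle between strike 055° and section 260° = 25°.
tan δ = tan α / sin β = tan 15° / sin 25° = 0.2679 / 0.4226 = 0.6340
δ = arctan(0.6340) = 32.38°

32.4°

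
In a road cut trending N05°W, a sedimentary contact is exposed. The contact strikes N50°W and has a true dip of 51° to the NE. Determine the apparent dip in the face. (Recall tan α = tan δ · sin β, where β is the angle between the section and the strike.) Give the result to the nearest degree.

Angle between strike (N50°W) and section (N05°W): β = 45°.
tan(apparent dip) = tan 51° · sin 45° = 0.8732
apparent dip = arctan 0.8732 = 41.13°

41°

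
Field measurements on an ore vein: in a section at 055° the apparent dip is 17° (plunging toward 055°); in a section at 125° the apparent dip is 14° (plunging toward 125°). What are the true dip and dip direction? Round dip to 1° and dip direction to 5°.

true dip 19°, dip direction 080°

Each apparent-dip line lies in the plane. As unit vectors (x east, y north, z up), v₁ plunges 17°→055° and v₂ plunges 14°→125°.
The plane normal is n = v₁ × v₂ ∝ (0.295, 0.043, 0.872).
Dip δ = arctan(|n_h|/n_z) = arctan(0.299/0.872) = 18.9°.
Dip direction = atan2(0.295, 0.043) = 82° (azimuth of n's horizontal projection).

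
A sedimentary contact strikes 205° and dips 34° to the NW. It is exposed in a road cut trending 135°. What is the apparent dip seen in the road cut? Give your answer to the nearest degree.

The strike is 205° and the section trends 135°; the acute angle between them is β = 70°.
tan α = tan 34° × sin 70° = 0.6745 × 0.9397 = 0.6338
apparent dip = arctan 0.6338 = 32.37°

32°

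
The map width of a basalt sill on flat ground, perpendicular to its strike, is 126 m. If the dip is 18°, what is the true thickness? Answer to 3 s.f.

38.9 m

True thickness t = w · sin(dip) = 126 × sin 18°
t = 126 × 0.3090 = 38.936 m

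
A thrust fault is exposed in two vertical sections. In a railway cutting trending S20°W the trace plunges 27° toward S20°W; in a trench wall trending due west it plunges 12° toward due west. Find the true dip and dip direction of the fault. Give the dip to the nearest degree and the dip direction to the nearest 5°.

true dip 27°, dip direction 205°

Represent each trace as a vector plunging at its apparent dip toward its trend (east-north-up frame): v₁ = (-0.305, -0.837, -0.454), v₂ = (-0.978, -0.000, -0.208).
The plane normal is n = v₁ × v₂ ∝ (-0.174, -0.381, 0.819).
True dip = arccos(n_z / |n|) = arccos(0.8904) = 27.1°.
Dip direction = azimuth of (n_x, n_y) = atan2(-0.174, -0.381) = 205°.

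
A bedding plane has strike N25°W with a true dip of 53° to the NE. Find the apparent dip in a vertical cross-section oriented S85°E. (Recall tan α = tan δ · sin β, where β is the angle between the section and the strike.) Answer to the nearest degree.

Angle between strike (N25°W) and section (S85°E): β = 60°.
tan(apparent dip) = tan 53° · sin 60° = 1.1493
apparent dip = arctan 1.1493 = 48.97°

49°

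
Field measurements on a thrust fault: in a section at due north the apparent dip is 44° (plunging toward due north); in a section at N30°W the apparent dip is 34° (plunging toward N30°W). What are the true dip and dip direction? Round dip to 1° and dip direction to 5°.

Each apparent-dip line lies in the plane. As unit vectors (x east, y north, z up), v₁ plunges 44°→due north and v₂ plunges 34°→N30°W.
The plane normal is n = v₁ × v₂ ∝ (0.096, 0.288, 0.298).
Dip δ = arctan(|n_h|/n_z) = arctan(0.304/0.298) = 45.5°.
Dip direction = azimuth of (n_x, n_y) = atan2(0.096, 0.288) = 19°.

true dip 46°, dip direction 020°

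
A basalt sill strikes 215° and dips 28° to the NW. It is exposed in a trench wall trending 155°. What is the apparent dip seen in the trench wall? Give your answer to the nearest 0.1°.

24.7°

The section lies 60° from the strike.
tan α = tan 28° × sin 60° = 0.5317 × 0.8660 = 0.4605
α = arctan(0.4605) = 24.72°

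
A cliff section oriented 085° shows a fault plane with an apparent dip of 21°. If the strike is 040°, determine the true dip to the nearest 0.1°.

28.5°

β = acute angle between strike 040° and section 085° = 45°.
tan δ = tan α / sin β = tan 21° / sin 45° = 0.3839 / 0.7071 = 0.5429
δ = arctan(0.5429) = 28.50°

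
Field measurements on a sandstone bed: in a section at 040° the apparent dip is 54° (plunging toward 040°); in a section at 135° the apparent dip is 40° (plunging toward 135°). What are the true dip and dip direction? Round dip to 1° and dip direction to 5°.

true dip 59°, dip direction 075°

Each apparent-dip line lies in the plane. As unit vectors (x east, y north, z up), v₁ plunges 54°→040° and v₂ plunges 40°→135°.
Cross product v₁ × v₂ gives the pole to the plane: n ∝ (0.728, 0.195, 0.449).
Dip δ = arctan(|n_h|/n_z) = arctan(0.753/0.449) = 59.2°.
Dip direction = atan2(0.728, 0.195) = 75° (azimuth of n's horizontal projection).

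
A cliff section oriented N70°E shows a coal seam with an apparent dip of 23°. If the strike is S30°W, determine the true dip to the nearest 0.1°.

33.4°

β = acute angle between strike S30°W and section N70°E = 40°.
tan(true dip) = tan 23° / sin 40° = 0.6604
δ = arctan(0.6604) = 33.44°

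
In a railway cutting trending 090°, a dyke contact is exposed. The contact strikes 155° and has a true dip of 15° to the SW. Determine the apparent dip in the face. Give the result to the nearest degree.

Angle between strike (155°) and section (090°): β = 65°.
tan α = tan 15° × sin 65° = 0.2679 × 0.9063 = 0.2428
α = arctan(0.2428) = 13.65°

14°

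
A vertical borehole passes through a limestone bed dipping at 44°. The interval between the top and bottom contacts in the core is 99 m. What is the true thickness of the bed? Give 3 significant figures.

71.2 m

True thickness t = h · cos(dip) = 99 × cos 44°
t = 99 × 0.7193 = 71.215 m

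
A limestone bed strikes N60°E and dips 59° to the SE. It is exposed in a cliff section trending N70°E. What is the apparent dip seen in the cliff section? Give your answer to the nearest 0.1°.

The strike is N60°E and the section trends N70°E; the acute angle between them is β = 10°.
tan(apparent dip) = tan 59° · sin 10° = 0.2890
α = arctan(0.2890) = 16.12°

16.1°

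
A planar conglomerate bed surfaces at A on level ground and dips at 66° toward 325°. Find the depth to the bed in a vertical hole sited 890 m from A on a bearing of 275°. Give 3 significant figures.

1280 m

The hole lies 50° from the dip direction, so the down-dip offset is 890 × cos 50° = 572.08 m.
Depth = down-dip offset × tan(dip) = 572.08 × tan 66° = 572.08 × 2.2460
Depth = 1284.91 m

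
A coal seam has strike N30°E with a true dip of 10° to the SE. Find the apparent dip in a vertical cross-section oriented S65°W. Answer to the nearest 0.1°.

5.8°

Angle between strike (N30°E) and section (S65°W): β = 35°.
tan α = tan 10° × sin 35° = 0.1763 × 0.5736 = 0.1011
α = arctan(0.1011) = 5.78°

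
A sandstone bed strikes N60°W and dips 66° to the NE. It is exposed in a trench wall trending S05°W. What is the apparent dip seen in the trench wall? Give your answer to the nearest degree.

64°

The strike is N60°W and the section trends S05°W; the acute angle between them is β = 65°.
tan α = tan 66° × sin 65° = 2.2460 × 0.9063 = 2.0356
apparent dip = arctan 2.0356 = 63.84°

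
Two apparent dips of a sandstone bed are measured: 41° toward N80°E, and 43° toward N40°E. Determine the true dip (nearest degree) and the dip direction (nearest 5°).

true dip 44°, dip direction 055°

Represent each trace as a vector plunging at its apparent dip toward its trend (east-north-up frame): v₁ = (0.743, 0.131, -0.656), v₂ = (0.470, 0.560, -0.682).
Cross product v₁ × v₂ gives the pole to the plane: n ∝ (0.278, 0.198, 0.355).
Dip δ = arctan(|n_h|/n_z) = arctan(0.342/0.355) = 43.9°.
The horizontal component of n points toward azimuth atan2(n_x, n_y) = 54°, the dip direction.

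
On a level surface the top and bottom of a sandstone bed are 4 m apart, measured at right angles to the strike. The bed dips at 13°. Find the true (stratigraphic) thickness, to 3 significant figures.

0.900 m

True thickness t = w · sin(dip) = 4 × sin 13°
t = 4 × 0.2250 = 0.900 m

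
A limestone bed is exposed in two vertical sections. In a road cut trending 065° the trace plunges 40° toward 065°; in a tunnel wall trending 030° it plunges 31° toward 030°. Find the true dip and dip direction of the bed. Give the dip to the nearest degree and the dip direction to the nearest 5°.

The two traces are lines in the plane: v₁ = (sin 65°·cos 40°, cos 65°·cos 40°, −sin 40°), v₂ = (sin 30°·cos 31°, cos 30°·cos 31°, −sin 31°).
The plane normal is n = v₁ × v₂ ∝ (0.310, 0.082, 0.377).
True dip = arccos(n_z / |n|) = arccos(0.7610) = 40.4°.
The horizontal component of n points toward azimuth atan2(n_x, n_y) = 75°, the dip direction.

true dip 40°, dip direction 075°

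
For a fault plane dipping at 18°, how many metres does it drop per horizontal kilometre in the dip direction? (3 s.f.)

325 m

drop per km = 1000 × tan 18° = 1000 × 0.3249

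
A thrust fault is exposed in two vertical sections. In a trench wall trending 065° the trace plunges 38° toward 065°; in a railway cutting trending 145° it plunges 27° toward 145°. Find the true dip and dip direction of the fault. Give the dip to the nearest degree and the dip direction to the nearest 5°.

Each apparent-dip line lies in the plane. As unit vectors (x east, y north, z up), v₁ plunges 38°→065° and v₂ plunges 27°→145°.
Cross product v₁ × v₂ gives the pole to the plane: n ∝ (0.601, -0.010, 0.691).
True dip = arccos(n_z / |n|) = arccos(0.7550) = 41.0°.
Dip direction = azimuth of (n_x, n_y) = atan2(0.601, -0.010) = 91°.

true dip 41°, dip direction 090°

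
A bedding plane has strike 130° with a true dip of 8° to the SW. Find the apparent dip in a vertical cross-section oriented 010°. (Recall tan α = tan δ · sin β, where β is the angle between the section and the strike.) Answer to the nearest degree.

7°

The strike is 130° and the section trends 010°; the acute angle between them is β = 60°.
tan(apparent dip) = tan 8° · sin 60° = 0.1217
α = arctan(0.1217) = 6.94°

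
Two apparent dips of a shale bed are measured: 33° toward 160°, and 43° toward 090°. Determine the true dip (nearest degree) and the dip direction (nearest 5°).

true dip 45°, dip direction 110°

Represent each trace as a vector plunging at its apparent dip toward its trend (east-north-up frame): v₁ = (0.287, -0.788, -0.545), v₂ = (0.731, 0.000, -0.682).
The plane normal is n = v₁ × v₂ ∝ (0.537, -0.203, 0.576).
True dip = arccos(n_z / |n|) = arccos(0.7083) = 44.9°.
The horizontal component of n points toward azimuth atan2(n_x, n_y) = 111°, the dip direction.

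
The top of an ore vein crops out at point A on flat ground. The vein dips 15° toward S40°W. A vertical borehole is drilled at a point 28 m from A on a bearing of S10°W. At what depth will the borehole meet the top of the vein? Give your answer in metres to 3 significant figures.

6.50 m

The hole lies 30° from the dip direction, so the down-dip offset is 28 × cos 30° = 24.25 m.
Depth = down-dip offset × tan(dip) = 24.25 × tan 15° = 24.25 × 0.2679
Depth = 6.50 m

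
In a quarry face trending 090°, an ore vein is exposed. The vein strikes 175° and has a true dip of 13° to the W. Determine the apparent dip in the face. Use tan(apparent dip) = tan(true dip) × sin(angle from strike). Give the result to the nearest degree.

Angle between strike (175°) and section (090°): β = 85°.
tan(apparent dip) = tan 13° · sin 85° = 0.2300
apparent dip = arctan 0.2300 = 12.95°

13°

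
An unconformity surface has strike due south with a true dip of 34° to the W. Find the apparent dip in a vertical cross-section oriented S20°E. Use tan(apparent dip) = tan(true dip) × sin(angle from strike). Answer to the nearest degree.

The strike is due south and the section trends S20°E; the acute angle between them is β = 20°.
tan(apparent dip) = tan 34° · sin 20° = 0.2307
apparent dip = arctan 0.2307 = 12.99°

13°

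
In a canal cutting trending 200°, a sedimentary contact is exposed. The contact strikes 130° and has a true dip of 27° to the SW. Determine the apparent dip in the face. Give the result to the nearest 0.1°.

The section lies 70° from the strike.
tan(apparent dip) = tan 27° · sin 70° = 0.4788
α = arctan(0.4788) = 25.58°

25.6°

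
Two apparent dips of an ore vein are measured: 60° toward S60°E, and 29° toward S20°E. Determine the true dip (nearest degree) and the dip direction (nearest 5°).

Each apparent-dip line lies in the plane. As unit vectors (x east, y north, z up), v₁ plunges 60°→S60°E and v₂ plunges 29°→S20°E.
The plane normal is n = v₁ × v₂ ∝ (0.591, 0.049, 0.281).
Dip δ = arctan(|n_h|/n_z) = arctan(0.593/0.281) = 64.6°.
Dip direction = atan2(0.591, 0.049) = 85° (azimuth of n's horizontal projection).

true dip 65°, dip direction 085°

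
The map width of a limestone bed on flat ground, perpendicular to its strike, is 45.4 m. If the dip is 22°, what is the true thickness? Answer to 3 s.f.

17.0 m

True thickness t = w · sin(dip) = 45.4 × sin 22°
t = 45.4 × 0.3746 = 17.007 m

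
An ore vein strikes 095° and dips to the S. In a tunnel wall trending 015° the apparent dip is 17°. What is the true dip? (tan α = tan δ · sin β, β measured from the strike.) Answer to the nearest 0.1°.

17.2°

The section is 80° from the strike.
tan(true dip) = tan 17° / sin 80° = 0.3104
δ = arctan(0.3104) = 17.25°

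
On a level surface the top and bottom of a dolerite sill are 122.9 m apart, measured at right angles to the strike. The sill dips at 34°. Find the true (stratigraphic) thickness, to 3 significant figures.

True thickness t = w · sin(dip) = 122.9 × sin 34°
t = 122.9 × 0.5592 = 68.725 m

68.7 m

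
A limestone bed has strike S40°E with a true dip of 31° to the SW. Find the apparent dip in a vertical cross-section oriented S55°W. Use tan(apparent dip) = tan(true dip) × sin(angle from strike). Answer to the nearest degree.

31°

Angle between strike (S40°E) and section (S55°W): β = 85°.
tan(apparent dip) = tan 31° · sin 85° = 0.5986
α = arctan(0.5986) = 30.90°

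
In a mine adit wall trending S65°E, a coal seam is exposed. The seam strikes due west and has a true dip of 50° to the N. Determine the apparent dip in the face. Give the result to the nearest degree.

27°

The section lies 25° from the strike.
tan α = tan 50° × sin 25° = 1.1918 × 0.4226 = 0.5037
α = arctan(0.5037) = 26.73°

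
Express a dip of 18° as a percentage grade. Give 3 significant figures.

grade % = 100 × tan 18° = 100 × 0.3249

32.5%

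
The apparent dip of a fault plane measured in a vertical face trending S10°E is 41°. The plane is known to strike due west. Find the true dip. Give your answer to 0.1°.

41.4°

The section is 80° from the strike.
tan(true dip) = tan 41° / sin 80° = 0.8827
δ = arctan(0.8827) = 41.43°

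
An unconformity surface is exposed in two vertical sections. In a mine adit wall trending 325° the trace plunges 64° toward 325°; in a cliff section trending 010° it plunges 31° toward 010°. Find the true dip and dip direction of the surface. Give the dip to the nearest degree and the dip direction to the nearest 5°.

Represent each trace as a vector plunging at its apparent dip toward its trend (east-north-up frame): v₁ = (-0.251, 0.359, -0.899), v₂ = (0.149, 0.844, -0.515).
n = v₁ × v₂ = (-0.574, 0.263, 0.266) (taken with n_z > 0).
tan δ = √(n_x²+n_y²)/n_z = 0.631/0.266, so δ = 67.2°.
Dip direction = atan2(-0.574, 0.263) = 295° (azimuth of n's horizontal projection).

true dip 67°, dip direction 295°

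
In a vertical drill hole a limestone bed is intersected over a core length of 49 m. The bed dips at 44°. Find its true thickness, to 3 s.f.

True thickness t = h · cos(dip) = 49 × cos 44°
t = 49 × 0.7193 = 35.248 m

35.2 m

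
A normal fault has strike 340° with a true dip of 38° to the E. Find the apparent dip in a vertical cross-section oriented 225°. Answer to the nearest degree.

35°

Angle between strike (340°) and section (225°): β = 65°.
tan(apparent dip) = tan 38° · sin 65° = 0.7081
apparent dip = arctan 0.7081 = 35.30°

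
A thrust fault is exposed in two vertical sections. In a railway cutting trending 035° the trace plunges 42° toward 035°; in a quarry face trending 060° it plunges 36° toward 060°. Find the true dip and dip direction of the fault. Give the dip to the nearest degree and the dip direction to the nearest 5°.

true dip 43°, dip direction 020°

The two traces are lines in the plane: v₁ = (sin 35°·cos 42°, cos 35°·cos 42°, −sin 42°), v₂ = (sin 60°·cos 36°, cos 60°·cos 36°, −sin 36°).
Cross product v₁ × v₂ gives the pole to the plane: n ∝ (0.087, 0.218, 0.254).
Dip δ = arctan(|n_h|/n_z) = arctan(0.235/0.254) = 42.8°.
Dip direction = azimuth of (n_x, n_y) = atan2(0.087, 0.218) = 22°.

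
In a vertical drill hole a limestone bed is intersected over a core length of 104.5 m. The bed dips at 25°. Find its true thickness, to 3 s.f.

True thickness t = h · cos(dip) = 104.5 × cos 25°
t = 104.5 × 0.9063 = 94.709 m

94.7 m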